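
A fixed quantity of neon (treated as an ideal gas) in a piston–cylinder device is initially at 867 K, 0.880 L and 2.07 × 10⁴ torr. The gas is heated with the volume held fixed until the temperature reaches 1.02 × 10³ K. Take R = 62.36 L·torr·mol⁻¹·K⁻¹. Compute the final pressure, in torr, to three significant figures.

P₂ ≈ 2.44e+04 torr

V constant ⇒ P ∝ T: V₂ = V₁; P₂ = P₁·(T₂/T₁) = 2.435e+04 torr.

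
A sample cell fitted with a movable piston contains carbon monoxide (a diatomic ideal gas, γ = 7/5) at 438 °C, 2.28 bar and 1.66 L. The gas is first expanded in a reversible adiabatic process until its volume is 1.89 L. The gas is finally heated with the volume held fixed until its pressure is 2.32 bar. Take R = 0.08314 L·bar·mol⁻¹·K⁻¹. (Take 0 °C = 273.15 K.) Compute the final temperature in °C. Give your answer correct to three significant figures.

T₃ ≈ 551 °C

Convert: T₁ = 711.1 K.
Reversible adiabatic, γ = 7/5: T₂ = T₁·(V₁/V₂)^(γ−1) = 675.2 K; P₂ = P₁·(V₁/V₂)^γ = 1.901 bar.
Isochoric, so P/T is constant: V₃ = V₂; T₃ = T₂·(P₃/P₂) = 823.9 K.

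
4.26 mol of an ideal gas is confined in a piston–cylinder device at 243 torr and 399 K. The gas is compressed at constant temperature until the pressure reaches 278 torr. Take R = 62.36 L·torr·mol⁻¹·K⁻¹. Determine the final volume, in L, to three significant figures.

V₂ ≈ 381 L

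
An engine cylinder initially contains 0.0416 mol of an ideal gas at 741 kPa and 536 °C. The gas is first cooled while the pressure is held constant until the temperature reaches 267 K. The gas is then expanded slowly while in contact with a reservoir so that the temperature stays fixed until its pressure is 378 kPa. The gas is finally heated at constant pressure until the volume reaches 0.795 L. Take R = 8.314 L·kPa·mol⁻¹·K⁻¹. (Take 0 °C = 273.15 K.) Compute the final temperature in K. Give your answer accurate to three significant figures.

T₄ ≈ 869 K

Convert: T₁ = 809.1 K.
From PV = nRT: V₁ = nRT₁/P₁ = 0.3777 L.
P constant ⇒ V ∝ T: P₂ = P₁; V₂ = V₁·(T₂/T₁) = 0.1246 L.
Isothermal, so P V is constant: T₃ = T₂; V₃ = V₂·(P₂/P₃) = 0.2443 L.
Isobaric, so V/T is constant: P₄ = P₃; T₄ = T₃·(V₄/V₃) = 868.9 K.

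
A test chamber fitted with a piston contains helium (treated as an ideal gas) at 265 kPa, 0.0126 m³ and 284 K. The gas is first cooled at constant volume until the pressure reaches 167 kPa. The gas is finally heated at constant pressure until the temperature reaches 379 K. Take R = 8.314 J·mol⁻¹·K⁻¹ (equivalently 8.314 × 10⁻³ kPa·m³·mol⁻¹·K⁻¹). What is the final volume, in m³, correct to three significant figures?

V₃ ≈ 0.0267 m³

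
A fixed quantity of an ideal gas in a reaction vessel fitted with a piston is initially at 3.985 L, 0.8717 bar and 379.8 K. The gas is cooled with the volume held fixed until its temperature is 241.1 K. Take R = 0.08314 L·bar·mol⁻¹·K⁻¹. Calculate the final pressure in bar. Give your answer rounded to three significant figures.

P₂ ≈ 0.553 bar

V constant ⇒ P ∝ T: V₂ = V₁; P₂ = P₁·(T₂/T₁) = 0.5534 bar.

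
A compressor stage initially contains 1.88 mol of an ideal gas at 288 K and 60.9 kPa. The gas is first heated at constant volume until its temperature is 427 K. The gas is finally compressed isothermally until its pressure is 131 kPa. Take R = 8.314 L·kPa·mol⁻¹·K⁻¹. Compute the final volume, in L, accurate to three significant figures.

V₃ ≈ 50.9 L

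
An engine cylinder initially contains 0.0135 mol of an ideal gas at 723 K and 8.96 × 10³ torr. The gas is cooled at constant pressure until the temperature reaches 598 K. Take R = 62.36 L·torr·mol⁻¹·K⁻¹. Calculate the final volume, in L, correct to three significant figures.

V₂ ≈ 0.0562 L

From PV = nRT: V₁ = nRT₁/P₁ = 0.06793 L.
Isobaric, so V/T is constant: P₂ = P₁; V₂ = V₁·(T₂/T₁) = 0.05619 L.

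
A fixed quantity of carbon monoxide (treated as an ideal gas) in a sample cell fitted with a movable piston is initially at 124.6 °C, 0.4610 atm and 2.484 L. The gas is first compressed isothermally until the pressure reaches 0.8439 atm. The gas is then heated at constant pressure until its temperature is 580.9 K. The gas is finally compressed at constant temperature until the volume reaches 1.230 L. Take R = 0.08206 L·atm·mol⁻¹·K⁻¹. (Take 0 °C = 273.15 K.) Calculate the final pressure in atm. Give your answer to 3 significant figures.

Convert: T₁ = 397.8 K.
Isothermal, so P V is constant: T₂ = T₁; V₂ = V₁·(P₁/P₂) = 1.357 L.
Isobaric, so V/T is constant: P₃ = P₂; V₃ = V₂·(T₃/T₂) = 1.982 L.
T constant ⇒ Boyle's law P V = const: T₄ = T₃; P₄ = P₃·(V₃/V₄) = 1.360 atm.

P₄ ≈ 1.36 atm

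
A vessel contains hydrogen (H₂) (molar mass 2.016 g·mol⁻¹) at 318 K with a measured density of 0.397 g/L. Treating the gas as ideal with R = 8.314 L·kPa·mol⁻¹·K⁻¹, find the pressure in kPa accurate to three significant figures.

ρ = PM/(RT) ⇒ P = ρRT/M = (0.397 × 8.314 × 318.0) / 2.016

P ≈ 521 kPa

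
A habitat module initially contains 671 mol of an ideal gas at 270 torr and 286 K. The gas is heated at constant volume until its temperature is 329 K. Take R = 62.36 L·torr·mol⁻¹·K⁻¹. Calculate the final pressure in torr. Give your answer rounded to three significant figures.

P₂ ≈ 311 torr

From PV = nRT: V₁ = nRT₁/P₁ = 4.432e+04 L.
Isochoric, so P/T is constant: V₂ = V₁; P₂ = P₁·(T₂/T₁) = 310.6 torr.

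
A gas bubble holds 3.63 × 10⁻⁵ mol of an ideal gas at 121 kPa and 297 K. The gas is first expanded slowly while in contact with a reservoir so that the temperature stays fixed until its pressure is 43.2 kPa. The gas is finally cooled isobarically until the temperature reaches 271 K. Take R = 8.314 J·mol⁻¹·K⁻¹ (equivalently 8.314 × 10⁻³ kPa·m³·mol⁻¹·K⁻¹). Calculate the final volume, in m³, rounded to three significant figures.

From PV = nRT: V₁ = nRT₁/P₁ = 7.408e-07 m³.
T constant ⇒ Boyle's law P V = const: T₂ = T₁; V₂ = V₁·(P₁/P₂) = 2.075e-06 m³.
Isobaric, so V/T is constant: P₃ = P₂; V₃ = V₂·(T₃/T₂) = 1.893e-06 m³.

V₃ ≈ 1.89e-06 m³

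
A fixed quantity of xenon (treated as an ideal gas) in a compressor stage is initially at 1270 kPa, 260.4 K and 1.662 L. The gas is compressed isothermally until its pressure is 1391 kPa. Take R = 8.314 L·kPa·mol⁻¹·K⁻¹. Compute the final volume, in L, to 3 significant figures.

Isothermal, so P V is constant: T₂ = T₁; V₂ = V₁·(P₁/P₂) = 1.517 L.

V₂ ≈ 1.52 L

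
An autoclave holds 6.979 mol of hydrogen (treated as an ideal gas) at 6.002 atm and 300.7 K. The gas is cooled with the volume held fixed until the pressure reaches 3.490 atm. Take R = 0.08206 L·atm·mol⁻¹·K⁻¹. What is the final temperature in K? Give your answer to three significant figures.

T₂ ≈ 175 K

From PV = nRT: V₁ = nRT₁/P₁ = 28.69 L.
Isochoric, so P/T is constant: V₂ = V₁; T₂ = T₁·(P₂/P₁) = 174.8 K.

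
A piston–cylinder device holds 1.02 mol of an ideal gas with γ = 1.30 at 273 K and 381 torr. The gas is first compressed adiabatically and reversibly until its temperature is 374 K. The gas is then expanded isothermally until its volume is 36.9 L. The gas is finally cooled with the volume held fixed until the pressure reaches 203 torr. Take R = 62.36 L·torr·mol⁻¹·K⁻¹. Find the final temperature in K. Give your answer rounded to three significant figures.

T₄ ≈ 118 K

From PV = nRT: V₁ = nRT₁/P₁ = 45.58 L.
Reversible adiabatic, γ = 1.30: P₂ = P₁·(T₂/T₁)^(γ/(γ−1)) = 1490 torr; V₂ = V₁·(T₁/T₂)^(1/(γ−1)) = 15.96 L.
T constant ⇒ Boyle's law P V = const: T₃ = T₂; P₃ = P₂·(V₂/V₃) = 644.7 torr.
V constant ⇒ P ∝ T: V₄ = V₃; T₄ = T₃·(P₄/P₃) = 117.8 K.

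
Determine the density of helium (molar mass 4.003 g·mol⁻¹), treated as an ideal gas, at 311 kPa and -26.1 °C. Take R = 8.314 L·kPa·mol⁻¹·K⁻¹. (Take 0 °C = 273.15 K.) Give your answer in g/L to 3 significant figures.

ρ ≈ 0.606 g/L

ρ = PM/(RT) = (311 × 4.003) / (8.314 × 247.0)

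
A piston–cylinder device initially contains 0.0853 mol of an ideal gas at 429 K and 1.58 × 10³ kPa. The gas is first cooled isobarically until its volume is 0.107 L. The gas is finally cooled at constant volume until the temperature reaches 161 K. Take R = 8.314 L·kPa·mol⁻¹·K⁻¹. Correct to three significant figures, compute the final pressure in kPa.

P₃ ≈ 1.07e+03 kPa

From PV = nRT: V₁ = nRT₁/P₁ = 0.1926 L.
Isobaric, so V/T is constant: P₂ = P₁; T₂ = T₁·(V₂/V₁) = 238.4 K.
V constant ⇒ P ∝ T: V₃ = V₂; P₃ = P₂·(T₃/T₂) = 1067 kPa.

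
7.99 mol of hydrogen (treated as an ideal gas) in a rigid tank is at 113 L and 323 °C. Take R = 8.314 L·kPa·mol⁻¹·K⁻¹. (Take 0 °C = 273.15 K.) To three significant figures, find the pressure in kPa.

Convert: T = 596.15 K.
PV = nRT ⇒ P = nRT/V = (7.99 × 8.314 × 596.15) / 113

P ≈ 350 kPa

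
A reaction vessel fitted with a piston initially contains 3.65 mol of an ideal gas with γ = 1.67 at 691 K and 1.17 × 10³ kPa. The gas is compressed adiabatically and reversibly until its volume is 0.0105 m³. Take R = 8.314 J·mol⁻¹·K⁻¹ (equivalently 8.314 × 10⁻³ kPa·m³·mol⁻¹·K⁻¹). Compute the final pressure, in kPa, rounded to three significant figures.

P₂ ≈ 2.86e+03 kPa

From PV = nRT: V₁ = nRT₁/P₁ = 0.01792 m³.
Adiabatic (γ = 1.67), T V^(γ−1) and P V^γ constant: T₂ = T₁·(V₁/V₂)^(γ−1) = 988.7 K; P₂ = P₁·(V₁/V₂)^γ = 2857 kPa.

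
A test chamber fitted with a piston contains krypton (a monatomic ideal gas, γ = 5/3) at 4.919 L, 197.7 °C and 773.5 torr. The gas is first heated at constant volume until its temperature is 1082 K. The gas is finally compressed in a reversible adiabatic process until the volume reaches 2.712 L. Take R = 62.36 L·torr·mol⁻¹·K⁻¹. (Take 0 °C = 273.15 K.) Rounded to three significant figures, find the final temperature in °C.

Convert: T₁ = 470.8 K.
Isochoric, so P/T is constant: V₂ = V₁; P₂ = P₁·(T₂/T₁) = 1777 torr.
Reversible adiabatic, γ = 5/3: T₃ = T₂·(V₂/V₃)^(γ−1) = 1609 K; P₃ = P₂·(V₂/V₃)^γ = 4795 torr.

T₃ ≈ 1.34e+03 °C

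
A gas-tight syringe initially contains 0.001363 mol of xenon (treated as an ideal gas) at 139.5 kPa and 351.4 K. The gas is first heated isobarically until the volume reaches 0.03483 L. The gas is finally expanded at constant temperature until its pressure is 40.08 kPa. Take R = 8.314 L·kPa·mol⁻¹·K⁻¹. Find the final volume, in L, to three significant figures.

From PV = nRT: V₁ = nRT₁/P₁ = 0.02855 L.
P constant ⇒ V ∝ T: P₂ = P₁; T₂ = T₁·(V₂/V₁) = 428.8 K.
T constant ⇒ Boyle's law P V = const: T₃ = T₂; V₃ = V₂·(P₂/P₃) = 0.1212 L.

V₃ ≈ 0.121 L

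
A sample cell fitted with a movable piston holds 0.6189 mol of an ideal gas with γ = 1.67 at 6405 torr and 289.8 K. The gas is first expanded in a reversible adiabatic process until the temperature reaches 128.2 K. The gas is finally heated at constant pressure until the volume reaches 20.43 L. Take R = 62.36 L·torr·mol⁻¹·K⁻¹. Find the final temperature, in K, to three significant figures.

From PV = nRT: V₁ = nRT₁/P₁ = 1.746 L.
Reversible adiabatic, γ = 1.67: P₂ = P₁·(T₂/T₁)^(γ/(γ−1)) = 838.8 torr; V₂ = V₁·(T₁/T₂)^(1/(γ−1)) = 5.899 L.
P constant ⇒ V ∝ T: P₃ = P₂; T₃ = T₂·(V₃/V₂) = 444.0 K.

T₃ ≈ 444 K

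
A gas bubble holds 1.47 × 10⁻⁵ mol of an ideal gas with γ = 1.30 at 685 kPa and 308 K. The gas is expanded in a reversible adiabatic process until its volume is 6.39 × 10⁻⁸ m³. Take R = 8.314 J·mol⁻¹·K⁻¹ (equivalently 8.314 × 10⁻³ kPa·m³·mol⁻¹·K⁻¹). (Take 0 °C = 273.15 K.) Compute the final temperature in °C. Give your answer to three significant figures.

From PV = nRT: V₁ = nRT₁/P₁ = 5.495e-08 m³.
Adiabatic (γ = 1.30), T V^(γ−1) and P V^γ constant: T₂ = T₁·(V₁/V₂)^(γ−1) = 294.4 K; P₂ = P₁·(V₁/V₂)^γ = 563.0 kPa.

T₂ ≈ 21.2 °C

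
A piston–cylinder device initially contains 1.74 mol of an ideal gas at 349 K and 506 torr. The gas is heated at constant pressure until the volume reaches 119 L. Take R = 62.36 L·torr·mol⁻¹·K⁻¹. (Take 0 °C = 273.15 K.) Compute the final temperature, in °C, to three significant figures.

From PV = nRT: V₁ = nRT₁/P₁ = 74.84 L.
P constant ⇒ V ∝ T: P₂ = P₁; T₂ = T₁·(V₂/V₁) = 554.9 K.

T₂ ≈ 282 °C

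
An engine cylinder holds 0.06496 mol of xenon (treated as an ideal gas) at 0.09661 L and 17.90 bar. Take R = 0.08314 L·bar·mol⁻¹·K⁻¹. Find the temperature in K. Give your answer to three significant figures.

T ≈ 320 K

PV = nRT ⇒ T = PV/(nR) = (17.90 × 0.09661) / (0.06496 × 0.08314)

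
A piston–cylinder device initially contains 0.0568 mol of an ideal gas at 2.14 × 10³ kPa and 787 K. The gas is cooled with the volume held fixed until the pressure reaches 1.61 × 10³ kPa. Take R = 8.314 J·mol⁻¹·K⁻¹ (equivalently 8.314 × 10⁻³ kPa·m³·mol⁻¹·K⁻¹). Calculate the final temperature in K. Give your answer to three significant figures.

T₂ ≈ 592 K

From PV = nRT: V₁ = nRT₁/P₁ = 0.0001737 m³.
Isochoric, so P/T is constant: V₂ = V₁; T₂ = T₁·(P₂/P₁) = 592.1 K.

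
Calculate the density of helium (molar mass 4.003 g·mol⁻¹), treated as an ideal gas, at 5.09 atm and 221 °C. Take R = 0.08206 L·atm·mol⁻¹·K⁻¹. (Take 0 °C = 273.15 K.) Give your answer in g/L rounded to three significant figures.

ρ = PM/(RT) = (5.09 × 4.003) / (0.08206 × 494.1)

ρ ≈ 0.502 g/L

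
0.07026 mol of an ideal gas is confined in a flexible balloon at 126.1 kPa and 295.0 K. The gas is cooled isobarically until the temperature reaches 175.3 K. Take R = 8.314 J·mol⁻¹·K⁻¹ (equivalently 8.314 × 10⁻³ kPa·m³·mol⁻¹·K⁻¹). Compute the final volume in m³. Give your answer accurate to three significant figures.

V₂ ≈ 0.000812 m³

From PV = nRT: V₁ = nRT₁/P₁ = 0.001367 m³.
P constant ⇒ V ∝ T: P₂ = P₁; V₂ = V₁·(T₂/T₁) = 0.0008121 m³.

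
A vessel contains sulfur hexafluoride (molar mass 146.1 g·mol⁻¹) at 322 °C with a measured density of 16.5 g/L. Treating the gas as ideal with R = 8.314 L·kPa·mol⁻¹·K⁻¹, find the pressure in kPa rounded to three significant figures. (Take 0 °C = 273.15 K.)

P ≈ 559 kPa

ρ = PM/(RT) ⇒ P = ρRT/M = (16.5 × 8.314 × 595.1) / 146.1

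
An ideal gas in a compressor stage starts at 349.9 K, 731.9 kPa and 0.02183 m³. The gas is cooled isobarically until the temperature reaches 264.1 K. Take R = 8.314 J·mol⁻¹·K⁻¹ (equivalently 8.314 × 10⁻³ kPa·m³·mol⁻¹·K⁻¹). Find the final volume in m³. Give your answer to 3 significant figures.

V₂ ≈ 0.0165 m³

Isobaric, so V/T is constant: P₂ = P₁; V₂ = V₁·(T₂/T₁) = 0.01648 m³.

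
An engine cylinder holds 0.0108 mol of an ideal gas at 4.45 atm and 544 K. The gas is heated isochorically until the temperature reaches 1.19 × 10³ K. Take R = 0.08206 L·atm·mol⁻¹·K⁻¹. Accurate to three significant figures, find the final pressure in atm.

P₂ ≈ 9.73 atm

From PV = nRT: V₁ = nRT₁/P₁ = 0.1083 L.
Isochoric, so P/T is constant: V₂ = V₁; P₂ = P₁·(T₂/T₁) = 9.734 atm.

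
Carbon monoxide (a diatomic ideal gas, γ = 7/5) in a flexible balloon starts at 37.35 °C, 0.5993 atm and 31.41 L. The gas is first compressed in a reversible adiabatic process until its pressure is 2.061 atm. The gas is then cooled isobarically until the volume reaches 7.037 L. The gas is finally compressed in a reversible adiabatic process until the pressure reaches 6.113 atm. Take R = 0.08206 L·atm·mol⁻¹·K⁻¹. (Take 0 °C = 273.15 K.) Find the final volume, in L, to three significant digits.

Convert: T₁ = 310.5 K.
Adiabatic (γ = 7/5), T V^(γ−1) and P V^γ constant: T₂ = T₁·(P₂/P₁)^((γ−1)/γ) = 441.9 K; V₂ = V₁·(P₁/P₂)^(1/γ) = 13.00 L.
P constant ⇒ V ∝ T: P₃ = P₂; T₃ = T₂·(V₃/V₂) = 239.2 K.
Adiabatic (γ = 7/5), T V^(γ−1) and P V^γ constant: T₄ = T₃·(P₄/P₃)^((γ−1)/γ) = 326.4 K; V₄ = V₃·(P₃/P₄)^(1/γ) = 3.237 L.

V₄ ≈ 3.24 L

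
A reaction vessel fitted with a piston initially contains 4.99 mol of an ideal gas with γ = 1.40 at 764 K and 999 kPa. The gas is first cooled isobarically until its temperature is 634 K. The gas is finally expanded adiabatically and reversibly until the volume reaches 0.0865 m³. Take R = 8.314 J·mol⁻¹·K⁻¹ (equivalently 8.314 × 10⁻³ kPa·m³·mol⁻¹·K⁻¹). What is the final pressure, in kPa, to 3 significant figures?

P₃ ≈ 189 kPa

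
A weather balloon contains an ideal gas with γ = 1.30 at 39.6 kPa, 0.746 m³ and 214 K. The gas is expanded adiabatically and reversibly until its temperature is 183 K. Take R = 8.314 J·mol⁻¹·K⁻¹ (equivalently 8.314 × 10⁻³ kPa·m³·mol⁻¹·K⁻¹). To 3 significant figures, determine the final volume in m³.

V₂ ≈ 1.26 m³

Reversible adiabatic, γ = 1.30: P₂ = P₁·(T₂/T₁)^(γ/(γ−1)) = 20.10 kPa; V₂ = V₁·(T₁/T₂)^(1/(γ−1)) = 1.257 m³.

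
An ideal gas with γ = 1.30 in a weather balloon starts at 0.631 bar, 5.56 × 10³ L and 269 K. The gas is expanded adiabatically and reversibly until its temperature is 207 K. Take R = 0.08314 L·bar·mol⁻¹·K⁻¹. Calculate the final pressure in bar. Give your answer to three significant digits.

P₂ ≈ 0.203 bar

Reversible adiabatic, γ = 1.30: P₂ = P₁·(T₂/T₁)^(γ/(γ−1)) = 0.2028 bar; V₂ = V₁·(T₁/T₂)^(1/(γ−1)) = 1.332e+04 L.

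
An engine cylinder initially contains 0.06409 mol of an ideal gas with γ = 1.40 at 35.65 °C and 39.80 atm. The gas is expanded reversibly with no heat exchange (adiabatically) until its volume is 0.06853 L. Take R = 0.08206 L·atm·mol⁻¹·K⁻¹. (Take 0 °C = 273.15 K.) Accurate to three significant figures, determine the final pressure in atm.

Convert: T₁ = 308.8 K.
From PV = nRT: V₁ = nRT₁/P₁ = 0.04081 L.
Reversible adiabatic, γ = 1.40: T₂ = T₁·(V₁/V₂)^(γ−1) = 251.0 K; P₂ = P₁·(V₁/V₂)^γ = 19.26 atm.

P₂ ≈ 19.3 atm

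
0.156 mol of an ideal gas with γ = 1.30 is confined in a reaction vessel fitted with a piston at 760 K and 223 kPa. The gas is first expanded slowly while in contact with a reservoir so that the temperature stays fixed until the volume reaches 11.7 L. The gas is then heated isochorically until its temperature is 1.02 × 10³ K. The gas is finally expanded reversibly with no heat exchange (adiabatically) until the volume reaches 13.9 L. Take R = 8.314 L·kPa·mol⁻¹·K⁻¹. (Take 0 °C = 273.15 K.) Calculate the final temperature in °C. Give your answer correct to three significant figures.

From PV = nRT: V₁ = nRT₁/P₁ = 4.420 L.
T constant ⇒ Boyle's law P V = const: T₂ = T₁; P₂ = P₁·(V₁/V₂) = 84.25 kPa.
V constant ⇒ P ∝ T: V₃ = V₂; P₃ = P₂·(T₃/T₂) = 113.1 kPa.
Adiabatic (γ = 1.30), T V^(γ−1) and P V^γ constant: T₄ = T₃·(V₃/V₄)^(γ−1) = 968.6 K; P₄ = P₃·(V₃/V₄)^γ = 90.38 kPa.

T₄ ≈ 695 °C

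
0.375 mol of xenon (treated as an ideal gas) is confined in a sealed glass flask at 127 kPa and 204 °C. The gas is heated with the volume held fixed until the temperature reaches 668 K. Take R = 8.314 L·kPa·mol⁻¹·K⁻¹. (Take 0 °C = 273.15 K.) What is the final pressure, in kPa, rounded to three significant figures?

P₂ ≈ 178 kPa

Convert: T₁ = 477.1 K.
From PV = nRT: V₁ = nRT₁/P₁ = 11.71 L.
V constant ⇒ P ∝ T: V₂ = V₁; P₂ = P₁·(T₂/T₁) = 177.8 kPa.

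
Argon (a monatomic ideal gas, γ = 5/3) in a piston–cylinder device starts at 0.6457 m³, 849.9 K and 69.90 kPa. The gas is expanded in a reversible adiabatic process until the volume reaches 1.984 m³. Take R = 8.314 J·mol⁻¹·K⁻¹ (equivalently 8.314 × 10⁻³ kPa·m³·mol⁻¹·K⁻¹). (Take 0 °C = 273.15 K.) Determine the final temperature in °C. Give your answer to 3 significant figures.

T₂ ≈ 129 °C

Reversible adiabatic, γ = 5/3: T₂ = T₁·(V₁/V₂)^(γ−1) = 402.1 K; P₂ = P₁·(V₁/V₂)^γ = 10.76 kPa.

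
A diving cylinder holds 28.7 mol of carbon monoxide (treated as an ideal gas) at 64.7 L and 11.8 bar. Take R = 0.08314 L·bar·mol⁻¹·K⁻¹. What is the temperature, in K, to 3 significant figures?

PV = nRT ⇒ T = PV/(nR) = (11.8 × 64.7) / (28.7 × 0.08314)

T ≈ 320 K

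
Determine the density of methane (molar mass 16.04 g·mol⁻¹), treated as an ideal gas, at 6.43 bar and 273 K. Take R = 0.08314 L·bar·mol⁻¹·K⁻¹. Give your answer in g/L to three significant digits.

ρ = PM/(RT) = (6.43 × 16.04) / (0.08314 × 273.0)

ρ ≈ 4.54 g/L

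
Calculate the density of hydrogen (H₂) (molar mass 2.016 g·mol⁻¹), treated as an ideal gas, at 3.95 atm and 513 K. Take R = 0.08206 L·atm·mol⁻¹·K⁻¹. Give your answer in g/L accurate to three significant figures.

ρ ≈ 0.189 g/L

ρ = PM/(RT) = (3.95 × 2.016) / (0.08206 × 513.0)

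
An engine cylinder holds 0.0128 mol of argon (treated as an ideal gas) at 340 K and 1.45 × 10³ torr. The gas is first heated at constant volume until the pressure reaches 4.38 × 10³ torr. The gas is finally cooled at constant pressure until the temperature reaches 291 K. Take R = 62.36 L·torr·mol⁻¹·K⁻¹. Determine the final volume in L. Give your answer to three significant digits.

V₃ ≈ 0.0530 L

From PV = nRT: V₁ = nRT₁/P₁ = 0.1872 L.
Isochoric, so P/T is constant: V₂ = V₁; T₂ = T₁·(P₂/P₁) = 1027 K.
P constant ⇒ V ∝ T: P₃ = P₂; V₃ = V₂·(T₃/T₂) = 0.05303 L.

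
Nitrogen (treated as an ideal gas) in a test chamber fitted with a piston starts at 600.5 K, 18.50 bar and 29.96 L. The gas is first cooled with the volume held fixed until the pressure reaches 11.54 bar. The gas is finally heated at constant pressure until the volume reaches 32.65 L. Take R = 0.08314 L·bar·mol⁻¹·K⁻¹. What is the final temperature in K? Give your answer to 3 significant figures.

Isochoric, so P/T is constant: V₂ = V₁; T₂ = T₁·(P₂/P₁) = 374.6 K.
Isobaric, so V/T is constant: P₃ = P₂; T₃ = T₂·(V₃/V₂) = 408.2 K.

T₃ ≈ 408 K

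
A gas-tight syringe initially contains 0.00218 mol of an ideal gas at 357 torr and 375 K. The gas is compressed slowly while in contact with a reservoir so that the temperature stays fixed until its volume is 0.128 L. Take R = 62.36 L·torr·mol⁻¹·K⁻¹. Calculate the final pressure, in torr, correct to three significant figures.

From PV = nRT: V₁ = nRT₁/P₁ = 0.1428 L.
Isothermal, so P V is constant: T₂ = T₁; P₂ = P₁·(V₁/V₂) = 398.3 torr.

P₂ ≈ 398 torr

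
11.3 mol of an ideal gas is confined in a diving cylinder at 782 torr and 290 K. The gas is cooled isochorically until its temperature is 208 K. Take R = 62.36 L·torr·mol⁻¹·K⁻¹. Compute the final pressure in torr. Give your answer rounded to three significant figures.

P₂ ≈ 561 torr

From PV = nRT: V₁ = nRT₁/P₁ = 261.3 L.
Isochoric, so P/T is constant: V₂ = V₁; P₂ = P₁·(T₂/T₁) = 560.9 torr.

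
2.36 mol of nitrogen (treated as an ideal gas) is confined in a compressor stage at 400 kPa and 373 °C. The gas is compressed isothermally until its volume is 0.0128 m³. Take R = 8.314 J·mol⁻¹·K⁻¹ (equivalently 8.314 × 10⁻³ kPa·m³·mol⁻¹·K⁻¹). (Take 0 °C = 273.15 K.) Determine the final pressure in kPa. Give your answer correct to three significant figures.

P₂ ≈ 990 kPa

Convert: T₁ = 646.1 K.
From PV = nRT: V₁ = nRT₁/P₁ = 0.03170 m³.
T constant ⇒ Boyle's law P V = const: T₂ = T₁; P₂ = P₁·(V₁/V₂) = 990.5 kPa.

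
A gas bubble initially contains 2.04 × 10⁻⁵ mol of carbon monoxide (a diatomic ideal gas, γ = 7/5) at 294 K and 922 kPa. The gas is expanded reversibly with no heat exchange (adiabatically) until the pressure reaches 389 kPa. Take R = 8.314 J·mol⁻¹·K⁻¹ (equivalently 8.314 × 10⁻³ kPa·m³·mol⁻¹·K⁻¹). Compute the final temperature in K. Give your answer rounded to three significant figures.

T₂ ≈ 230 K

From PV = nRT: V₁ = nRT₁/P₁ = 5.408e-08 m³.
Adiabatic (γ = 7/5), T V^(γ−1) and P V^γ constant: T₂ = T₁·(P₂/P₁)^((γ−1)/γ) = 229.8 K; V₂ = V₁·(P₁/P₂)^(1/γ) = 1.002e-07 m³.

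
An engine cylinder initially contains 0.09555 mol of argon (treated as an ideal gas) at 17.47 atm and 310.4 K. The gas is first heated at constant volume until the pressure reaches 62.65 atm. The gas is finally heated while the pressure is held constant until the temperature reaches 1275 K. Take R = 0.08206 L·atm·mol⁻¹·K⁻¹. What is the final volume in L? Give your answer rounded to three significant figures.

V₃ ≈ 0.160 L

From PV = nRT: V₁ = nRT₁/P₁ = 0.1393 L.
Isochoric, so P/T is constant: V₂ = V₁; T₂ = T₁·(P₂/P₁) = 1113 K.
Isobaric, so V/T is constant: P₃ = P₂; V₃ = V₂·(T₃/T₂) = 0.1596 L.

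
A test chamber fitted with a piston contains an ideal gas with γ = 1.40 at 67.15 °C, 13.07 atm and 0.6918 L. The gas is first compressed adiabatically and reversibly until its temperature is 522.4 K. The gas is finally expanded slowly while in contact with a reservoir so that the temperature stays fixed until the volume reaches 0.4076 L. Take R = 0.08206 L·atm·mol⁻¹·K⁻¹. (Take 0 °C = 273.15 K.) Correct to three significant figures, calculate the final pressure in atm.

P₃ ≈ 34.1 atm

Convert: T₁ = 340.3 K.
Adiabatic (γ = 1.40), T V^(γ−1) and P V^γ constant: P₂ = P₁·(T₂/T₁)^(γ/(γ−1)) = 58.58 atm; V₂ = V₁·(T₁/T₂)^(1/(γ−1)) = 0.2369 L.
Isothermal, so P V is constant: T₃ = T₂; P₃ = P₂·(V₂/V₃) = 34.05 atm.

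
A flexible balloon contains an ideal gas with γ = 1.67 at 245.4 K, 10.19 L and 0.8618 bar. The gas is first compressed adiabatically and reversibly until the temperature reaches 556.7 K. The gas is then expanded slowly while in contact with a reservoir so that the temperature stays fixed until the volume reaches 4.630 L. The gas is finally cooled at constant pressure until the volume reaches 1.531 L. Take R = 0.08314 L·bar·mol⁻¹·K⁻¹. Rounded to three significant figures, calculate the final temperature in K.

Adiabatic (γ = 1.67), T V^(γ−1) and P V^γ constant: P₂ = P₁·(T₂/T₁)^(γ/(γ−1)) = 6.639 bar; V₂ = V₁·(T₁/T₂)^(1/(γ−1)) = 3.001 L.
Isothermal, so P V is constant: T₃ = T₂; P₃ = P₂·(V₂/V₃) = 4.303 bar.
P constant ⇒ V ∝ T: P₄ = P₃; T₄ = T₃·(V₄/V₃) = 184.1 K.

T₄ ≈ 184 K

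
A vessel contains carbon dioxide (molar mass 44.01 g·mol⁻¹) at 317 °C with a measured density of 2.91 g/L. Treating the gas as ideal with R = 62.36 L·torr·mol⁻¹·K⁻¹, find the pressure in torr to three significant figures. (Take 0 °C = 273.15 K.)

P ≈ 2.43e+03 torr

ρ = PM/(RT) ⇒ P = ρRT/M = (2.91 × 62.36 × 590.1) / 44.01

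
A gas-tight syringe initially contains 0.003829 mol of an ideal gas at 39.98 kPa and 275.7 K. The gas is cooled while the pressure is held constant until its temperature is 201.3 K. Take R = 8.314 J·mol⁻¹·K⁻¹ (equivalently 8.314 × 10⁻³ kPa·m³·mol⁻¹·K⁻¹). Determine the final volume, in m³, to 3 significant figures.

From PV = nRT: V₁ = nRT₁/P₁ = 0.0002195 m³.
P constant ⇒ V ∝ T: P₂ = P₁; V₂ = V₁·(T₂/T₁) = 0.0001603 m³.

V₂ ≈ 0.000160 m³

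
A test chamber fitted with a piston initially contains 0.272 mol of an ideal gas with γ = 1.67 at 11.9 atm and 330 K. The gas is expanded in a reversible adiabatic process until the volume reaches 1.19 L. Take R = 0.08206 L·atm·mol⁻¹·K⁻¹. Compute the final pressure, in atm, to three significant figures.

P₂ ≈ 3.99 atm

From PV = nRT: V₁ = nRT₁/P₁ = 0.6190 L.
Adiabatic (γ = 1.67), T V^(γ−1) and P V^γ constant: T₂ = T₁·(V₁/V₂)^(γ−1) = 213.0 K; P₂ = P₁·(V₁/V₂)^γ = 3.995 atm.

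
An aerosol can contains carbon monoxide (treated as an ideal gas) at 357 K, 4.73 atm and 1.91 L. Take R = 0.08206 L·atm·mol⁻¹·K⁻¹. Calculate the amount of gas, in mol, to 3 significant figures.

n ≈ 0.308 mol

PV = nRT ⇒ n = PV/(RT) = (4.73 × 1.91) / (0.08206 × 357)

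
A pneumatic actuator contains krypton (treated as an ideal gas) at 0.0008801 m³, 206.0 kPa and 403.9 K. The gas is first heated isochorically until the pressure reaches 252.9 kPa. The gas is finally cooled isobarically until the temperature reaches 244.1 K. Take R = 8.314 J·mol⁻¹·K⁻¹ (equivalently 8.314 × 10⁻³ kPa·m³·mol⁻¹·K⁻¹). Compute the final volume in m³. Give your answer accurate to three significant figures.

V₃ ≈ 0.000433 m³

V constant ⇒ P ∝ T: V₂ = V₁; T₂ = T₁·(P₂/P₁) = 495.9 K.
Isobaric, so V/T is constant: P₃ = P₂; V₃ = V₂·(T₃/T₂) = 0.0004333 m³.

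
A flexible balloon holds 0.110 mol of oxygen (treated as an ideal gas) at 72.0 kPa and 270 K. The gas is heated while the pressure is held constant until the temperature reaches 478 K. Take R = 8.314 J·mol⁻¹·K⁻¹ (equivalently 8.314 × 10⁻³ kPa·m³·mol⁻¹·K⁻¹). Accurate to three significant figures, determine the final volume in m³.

From PV = nRT: V₁ = nRT₁/P₁ = 0.003430 m³.
Isobaric, so V/T is constant: P₂ = P₁; V₂ = V₁·(T₂/T₁) = 0.006072 m³.

V₂ ≈ 0.00607 m³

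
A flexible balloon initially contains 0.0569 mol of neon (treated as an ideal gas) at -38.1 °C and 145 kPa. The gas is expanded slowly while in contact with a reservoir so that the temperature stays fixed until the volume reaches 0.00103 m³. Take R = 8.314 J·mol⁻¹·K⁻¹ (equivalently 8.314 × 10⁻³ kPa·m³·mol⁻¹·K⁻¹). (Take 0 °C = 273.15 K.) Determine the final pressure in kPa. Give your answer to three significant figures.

P₂ ≈ 108 kPa

Convert: T₁ = 235.0 K.
From PV = nRT: V₁ = nRT₁/P₁ = 0.0007669 m³.
Isothermal, so P V is constant: T₂ = T₁; P₂ = P₁·(V₁/V₂) = 108.0 kPa.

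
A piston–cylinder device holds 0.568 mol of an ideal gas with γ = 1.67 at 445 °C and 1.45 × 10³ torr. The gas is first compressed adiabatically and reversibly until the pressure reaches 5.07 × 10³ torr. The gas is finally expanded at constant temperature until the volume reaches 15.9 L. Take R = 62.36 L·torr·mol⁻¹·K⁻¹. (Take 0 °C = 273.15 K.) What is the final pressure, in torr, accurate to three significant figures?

Convert: T₁ = 718.1 K.
From PV = nRT: V₁ = nRT₁/P₁ = 17.54 L.
Adiabatic (γ = 1.67), T V^(γ−1) and P V^γ constant: T₂ = T₁·(P₂/P₁)^((γ−1)/γ) = 1187 K; V₂ = V₁·(P₁/P₂)^(1/γ) = 8.290 L.
Isothermal, so P V is constant: T₃ = T₂; P₃ = P₂·(V₂/V₃) = 2644 torr.

P₃ ≈ 2.64e+03 torr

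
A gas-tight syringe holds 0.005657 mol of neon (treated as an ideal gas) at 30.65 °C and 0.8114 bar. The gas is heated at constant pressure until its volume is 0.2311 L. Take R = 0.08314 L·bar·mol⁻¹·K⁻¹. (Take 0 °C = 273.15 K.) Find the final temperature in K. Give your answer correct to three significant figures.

T₂ ≈ 399 K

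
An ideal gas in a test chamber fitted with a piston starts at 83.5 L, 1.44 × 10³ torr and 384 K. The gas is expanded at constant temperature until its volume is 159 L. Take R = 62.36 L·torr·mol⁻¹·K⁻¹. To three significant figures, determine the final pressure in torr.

Isothermal, so P V is constant: T₂ = T₁; P₂ = P₁·(V₁/V₂) = 756.2 torr.

P₂ ≈ 756 torr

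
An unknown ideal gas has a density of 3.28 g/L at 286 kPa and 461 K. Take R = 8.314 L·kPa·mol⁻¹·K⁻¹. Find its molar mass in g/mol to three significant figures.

M ≈ 44.0 g/mol

ρ = PM/(RT) ⇒ M = ρRT/P = (3.28 × 8.314 × 461.0) / 286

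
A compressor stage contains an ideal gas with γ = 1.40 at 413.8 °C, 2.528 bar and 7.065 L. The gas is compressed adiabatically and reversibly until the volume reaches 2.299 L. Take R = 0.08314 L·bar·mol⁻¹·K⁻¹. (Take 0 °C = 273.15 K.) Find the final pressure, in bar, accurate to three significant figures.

P₂ ≈ 12.2 bar

Convert: T₁ = 687.0 K.
Reversible adiabatic, γ = 1.40: T₂ = T₁·(V₁/V₂)^(γ−1) = 1076 K; P₂ = P₁·(V₁/V₂)^γ = 12.17 bar.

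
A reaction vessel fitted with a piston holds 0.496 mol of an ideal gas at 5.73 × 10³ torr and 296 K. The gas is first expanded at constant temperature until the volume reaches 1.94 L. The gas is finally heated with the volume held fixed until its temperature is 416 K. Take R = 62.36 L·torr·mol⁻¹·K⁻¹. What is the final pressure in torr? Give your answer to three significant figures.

P₃ ≈ 6.63e+03 torr

From PV = nRT: V₁ = nRT₁/P₁ = 1.598 L.
T constant ⇒ Boyle's law P V = const: T₂ = T₁; P₂ = P₁·(V₁/V₂) = 4719 torr.
V constant ⇒ P ∝ T: V₃ = V₂; P₃ = P₂·(T₃/T₂) = 6633 torr.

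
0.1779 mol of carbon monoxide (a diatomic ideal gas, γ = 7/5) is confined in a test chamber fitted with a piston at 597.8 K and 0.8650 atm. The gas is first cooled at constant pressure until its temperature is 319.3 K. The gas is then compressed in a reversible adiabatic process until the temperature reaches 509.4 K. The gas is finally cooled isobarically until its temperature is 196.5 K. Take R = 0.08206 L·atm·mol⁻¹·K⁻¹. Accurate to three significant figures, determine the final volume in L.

V₄ ≈ 0.647 L

From PV = nRT: V₁ = nRT₁/P₁ = 10.09 L.
Isobaric, so V/T is constant: P₂ = P₁; V₂ = V₁·(T₂/T₁) = 5.389 L.
Reversible adiabatic, γ = 7/5: P₃ = P₂·(T₃/T₂)^(γ/(γ−1)) = 4.436 atm; V₃ = V₂·(T₂/T₃)^(1/(γ−1)) = 1.676 L.
P constant ⇒ V ∝ T: P₄ = P₃; V₄ = V₃·(T₄/T₃) = 0.6466 L.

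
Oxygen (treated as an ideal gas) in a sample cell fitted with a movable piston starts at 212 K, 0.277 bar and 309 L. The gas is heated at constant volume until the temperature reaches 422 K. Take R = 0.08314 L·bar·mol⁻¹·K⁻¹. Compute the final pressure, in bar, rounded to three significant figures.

Isochoric, so P/T is constant: V₂ = V₁; P₂ = P₁·(T₂/T₁) = 0.5514 bar.

P₂ ≈ 0.551 bar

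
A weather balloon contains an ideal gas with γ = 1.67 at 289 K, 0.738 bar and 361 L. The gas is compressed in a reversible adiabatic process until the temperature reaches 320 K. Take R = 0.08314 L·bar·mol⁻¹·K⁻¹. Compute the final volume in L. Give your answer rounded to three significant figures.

Adiabatic (γ = 1.67), T V^(γ−1) and P V^γ constant: P₂ = P₁·(T₂/T₁)^(γ/(γ−1)) = 0.9514 bar; V₂ = V₁·(T₁/T₂)^(1/(γ−1)) = 310.1 L.

V₂ ≈ 310 L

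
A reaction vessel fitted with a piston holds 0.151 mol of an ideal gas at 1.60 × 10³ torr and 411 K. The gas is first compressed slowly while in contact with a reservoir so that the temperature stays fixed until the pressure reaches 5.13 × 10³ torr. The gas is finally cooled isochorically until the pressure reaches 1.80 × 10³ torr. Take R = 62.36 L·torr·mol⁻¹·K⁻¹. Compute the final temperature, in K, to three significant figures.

From PV = nRT: V₁ = nRT₁/P₁ = 2.419 L.
Isothermal, so P V is constant: T₂ = T₁; V₂ = V₁·(P₁/P₂) = 0.7544 L.
V constant ⇒ P ∝ T: V₃ = V₂; T₃ = T₂·(P₃/P₂) = 144.2 K.

T₃ ≈ 144 K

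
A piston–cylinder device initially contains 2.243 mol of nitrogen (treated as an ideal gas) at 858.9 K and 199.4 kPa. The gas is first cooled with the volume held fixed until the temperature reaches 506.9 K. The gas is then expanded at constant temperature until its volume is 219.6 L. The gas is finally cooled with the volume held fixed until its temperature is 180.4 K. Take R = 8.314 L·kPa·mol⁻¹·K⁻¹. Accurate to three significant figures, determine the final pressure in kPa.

From PV = nRT: V₁ = nRT₁/P₁ = 80.33 L.
V constant ⇒ P ∝ T: V₂ = V₁; P₂ = P₁·(T₂/T₁) = 117.7 kPa.
T constant ⇒ Boyle's law P V = const: T₃ = T₂; P₃ = P₂·(V₂/V₃) = 43.05 kPa.
V constant ⇒ P ∝ T: V₄ = V₃; P₄ = P₃·(T₄/T₃) = 15.32 kPa.

P₄ ≈ 15.3 kPa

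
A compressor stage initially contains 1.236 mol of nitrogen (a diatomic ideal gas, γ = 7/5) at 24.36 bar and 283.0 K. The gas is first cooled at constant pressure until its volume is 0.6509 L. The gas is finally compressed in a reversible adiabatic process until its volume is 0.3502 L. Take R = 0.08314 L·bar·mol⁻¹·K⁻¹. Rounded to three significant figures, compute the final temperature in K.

From PV = nRT: V₁ = nRT₁/P₁ = 1.194 L.
P constant ⇒ V ∝ T: P₂ = P₁; T₂ = T₁·(V₂/V₁) = 154.3 K.
Adiabatic (γ = 7/5), T V^(γ−1) and P V^γ constant: T₃ = T₂·(V₂/V₃)^(γ−1) = 197.7 K; P₃ = P₂·(V₂/V₃)^γ = 58.02 bar.

T₃ ≈ 198 K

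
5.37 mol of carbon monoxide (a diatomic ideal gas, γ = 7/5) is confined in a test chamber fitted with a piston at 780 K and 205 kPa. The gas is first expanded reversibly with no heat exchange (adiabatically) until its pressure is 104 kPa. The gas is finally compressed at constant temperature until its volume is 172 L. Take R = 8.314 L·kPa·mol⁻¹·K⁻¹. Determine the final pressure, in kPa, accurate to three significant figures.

P₃ ≈ 167 kPa

From PV = nRT: V₁ = nRT₁/P₁ = 169.9 L.
Adiabatic (γ = 7/5), T V^(γ−1) and P V^γ constant: T₂ = T₁·(P₂/P₁)^((γ−1)/γ) = 642.5 K; V₂ = V₁·(P₁/P₂)^(1/γ) = 275.8 L.
Isothermal, so P V is constant: T₃ = T₂; P₃ = P₂·(V₂/V₃) = 166.8 kPa.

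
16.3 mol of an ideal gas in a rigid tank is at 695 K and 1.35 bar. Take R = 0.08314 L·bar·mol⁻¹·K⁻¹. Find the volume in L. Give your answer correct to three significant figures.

V ≈ 698 L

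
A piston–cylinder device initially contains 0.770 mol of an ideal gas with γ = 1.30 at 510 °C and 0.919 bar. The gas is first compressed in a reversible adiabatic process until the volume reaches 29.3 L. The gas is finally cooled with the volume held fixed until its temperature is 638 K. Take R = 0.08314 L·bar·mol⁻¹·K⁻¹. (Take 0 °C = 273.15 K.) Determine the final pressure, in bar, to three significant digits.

P₃ ≈ 1.39 bar

Convert: T₁ = 783.1 K.
From PV = nRT: V₁ = nRT₁/P₁ = 54.55 L.
Reversible adiabatic, γ = 1.30: T₂ = T₁·(V₁/V₂)^(γ−1) = 943.7 K; P₂ = P₁·(V₁/V₂)^γ = 2.062 bar.
Isochoric, so P/T is constant: V₃ = V₂; P₃ = P₂·(T₃/T₂) = 1.394 bar.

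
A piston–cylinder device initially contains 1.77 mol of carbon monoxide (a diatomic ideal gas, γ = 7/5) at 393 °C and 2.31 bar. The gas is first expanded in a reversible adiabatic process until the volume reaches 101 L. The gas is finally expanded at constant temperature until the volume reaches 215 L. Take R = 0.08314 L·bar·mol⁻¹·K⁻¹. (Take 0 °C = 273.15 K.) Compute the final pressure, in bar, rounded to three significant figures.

P₃ ≈ 0.322 bar

Convert: T₁ = 666.1 K.
From PV = nRT: V₁ = nRT₁/P₁ = 42.44 L.
Reversible adiabatic, γ = 7/5: T₂ = T₁·(V₁/V₂)^(γ−1) = 470.9 K; P₂ = P₁·(V₁/V₂)^γ = 0.6861 bar.
T constant ⇒ Boyle's law P V = const: T₃ = T₂; P₃ = P₂·(V₂/V₃) = 0.3223 bar.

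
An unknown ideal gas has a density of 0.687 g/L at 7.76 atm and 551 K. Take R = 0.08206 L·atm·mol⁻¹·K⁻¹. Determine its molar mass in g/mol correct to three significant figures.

ρ = PM/(RT) ⇒ M = ρRT/P = (0.687 × 0.08206 × 551.0) / 7.76

M ≈ 4.00 g/mol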